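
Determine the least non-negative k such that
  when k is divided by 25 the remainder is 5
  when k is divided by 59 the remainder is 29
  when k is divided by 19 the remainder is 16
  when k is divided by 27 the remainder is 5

245705

The moduli are pairwise coprime; N = 25·59·19·27 = 756675.
N/25 = 30267; 30267 ≡ 17 (mod 25); 17·3 ≡ 1, so inverse 3.
N/59 = 12825; 12825 ≡ 22 (mod 59); 22·51 ≡ 1, so inverse 51.
N/19 = 39825; 39825 ≡ 1 (mod 19), inverse 1.
N/27 = 28025; 28025 ≡ 26 (mod 27); 26·26 ≡ 1, so inverse 26.
k ≡ 5·30267·3 + 29·12825·51 + 16·39825·1 + 5·28025·26 = 23702630.
23702630 mod 756675 = 245705.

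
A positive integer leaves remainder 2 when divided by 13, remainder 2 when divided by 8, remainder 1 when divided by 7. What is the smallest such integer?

The moduli are pairwise coprime; N = 13·8·7 = 728.
N/13 = 56; 56 ≡ 4 (mod 13); 4·10 ≡ 1, so inverse 10.
N/8 = 91; 91 ≡ 3 (mod 8); 3·3 ≡ 1, so inverse 3.
N/7 = 104; 104 ≡ 6 (mod 7); 6·6 ≡ 1, so inverse 6.
x ≡ 2·56·10 + 2·91·3 + 1·104·6 = 2290.
2290 mod 728 = 106.

106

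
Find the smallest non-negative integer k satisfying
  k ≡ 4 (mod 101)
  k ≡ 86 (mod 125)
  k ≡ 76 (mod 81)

543586

From k ≡ 4 (mod 101) write k = 4 + 101t. Substituting into k ≡ 86 (mod 125) gives 101t ≡ 82 (mod 125), and since 101⁻¹ ≡ 26 (mod 125), t ≡ 7. Hence k ≡ 4 + 101·7 = 711 (mod 12625).
From k ≡ 711 (mod 12625) write k = 711 + 12625t. Substituting into k ≡ 76 (mod 81) gives 12625t ≡ 13 (mod 81), and since 70⁻¹ ≡ 22 (mod 81), t ≡ 43. Hence k ≡ 711 + 12625·43 = 543586 (mod 1022625).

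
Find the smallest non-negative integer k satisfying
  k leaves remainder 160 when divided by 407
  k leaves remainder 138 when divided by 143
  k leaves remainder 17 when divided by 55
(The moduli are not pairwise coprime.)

567

Combine the congruences pairwise.
gcd(407, 143) = 11 and 11 | (138 − 160), so the pair is consistent; merging gives k ≡ 567 (mod 5291), where 5291 = lcm(407, 143).
gcd(5291, 55) = 11 and 11 | (17 − 567), so the pair is consistent; merging gives k ≡ 567 (mod 26455), where 26455 = lcm(5291, 55).
The solution is unique modulo lcm(407, 143, 55) = 26455.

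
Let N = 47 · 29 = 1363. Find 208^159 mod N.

Mod 47: 208 ≡ 20; by Fermat, exponent reduces to 159 mod 46 = 21; 20^21 ≡ 45 (mod 47).
Mod 29: 208 ≡ 5; by Fermat, exponent reduces to 159 mod 28 = 19; 5^19 ≡ 22 (mod 29).
Combine by CRT: x ≡ 45 (mod 47), x ≡ 22 (mod 29) ⇒ x ≡ 515 (mod 1363).

515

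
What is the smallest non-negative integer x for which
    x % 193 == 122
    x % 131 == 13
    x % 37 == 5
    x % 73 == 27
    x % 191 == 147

10524296877

From x ≡ 122 (mod 193) write x = 122 + 193t. Substituting into x ≡ 13 (mod 131) gives 193t ≡ 22 (mod 131), and since 62⁻¹ ≡ 112 (mod 131), t ≡ 106. Hence x ≡ 122 + 193·106 = 20580 (mod 25283).
From x ≡ 20580 (mod 25283) write x = 20580 + 25283t. Substituting into x ≡ 5 (mod 37) gives 25283t ≡ 34 (mod 37), and since 12⁻¹ ≡ 34 (mod 37), t ≡ 9. Hence x ≡ 20580 + 25283·9 = 248127 (mod 935471).
From x ≡ 248127 (mod 935471) write x = 248127 + 935471t. Substituting into x ≡ 27 (mod 73) gives 935471t ≡ 27 (mod 73), and since 49⁻¹ ≡ 3 (mod 73), t ≡ 8. Hence x ≡ 248127 + 935471·8 = 7731895 (mod 68289383).
From x ≡ 7731895 (mod 68289383) write x = 7731895 + 68289383t. Substituting into x ≡ 147 (mod 191) gives 68289383t ≡ 123 (mod 191), and since 7⁻¹ ≡ 82 (mod 191), t ≡ 154. Hence x ≡ 7731895 + 68289383·154 = 10524296877 (mod 13043272153).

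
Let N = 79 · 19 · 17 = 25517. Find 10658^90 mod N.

Mod 79: 10658 ≡ 72; by Fermat, exponent reduces to 90 mod 78 = 12; 72^12 ≡ 8 (mod 79).
Mod 19: 10658 ≡ 18; since 18 | 90, by Fermat 18^90 ≡ 1 (mod 19).
Mod 17: 10658 ≡ 16; by Fermat, exponent reduces to 90 mod 16 = 10; 16^10 ≡ 1 (mod 17).
Combine by CRT: x ≡ 8 (mod 79), x ≡ 1 (mod 19), x ≡ 1 (mod 17) ⇒ x ≡ 324 (mod 25517).

324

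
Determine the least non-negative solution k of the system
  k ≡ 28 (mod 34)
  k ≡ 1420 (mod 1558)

18558

Combine the congruences pairwise.
gcd(34, 1558) = 2 and 2 | (1420 − 28), so the pair is consistent; merging gives k ≡ 18558 (mod 26486), where 26486 = lcm(34, 1558).
The solution is unique modulo lcm(34, 1558) = 26486.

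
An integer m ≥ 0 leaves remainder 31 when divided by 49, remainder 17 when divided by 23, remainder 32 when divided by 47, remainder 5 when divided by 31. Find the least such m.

1541914

From m ≡ 31 (mod 49) write m = 31 + 49t. Substituting into m ≡ 17 (mod 23) gives 49t ≡ 9 (mod 23), and since 3⁻¹ ≡ 8 (mod 23), t ≡ 3. Hence m ≡ 31 + 49·3 = 178 (mod 1127).
From m ≡ 178 (mod 1127) write m = 178 + 1127t. Substituting into m ≡ 32 (mod 47) gives 1127t ≡ 42 (mod 47), and since 46⁻¹ ≡ 46 (mod 47), t ≡ 5. Hence m ≡ 178 + 1127·5 = 5813 (mod 52969).
From m ≡ 5813 (mod 52969) write m = 5813 + 52969t. Substituting into m ≡ 5 (mod 31) gives 52969t ≡ 20 (mod 31), and since 21⁻¹ ≡ 3 (mod 31), t ≡ 29. Hence m ≡ 5813 + 52969·29 = 1541914 (mod 1642039).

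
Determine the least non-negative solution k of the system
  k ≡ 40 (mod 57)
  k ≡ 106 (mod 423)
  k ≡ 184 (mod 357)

860911

Combine the congruences pairwise.
gcd(57, 423) = 3 and 3 | (106 − 40), so the pair is consistent; merging gives k ≡ 952 (mod 8037), where 8037 = lcm(57, 423).
gcd(8037, 357) = 3 and 3 | (184 − 952), so the pair is consistent; merging gives k ≡ 860911 (mod 956403), where 956403 = lcm(8037, 357).
The solution is unique modulo lcm(57, 423, 357) = 956403.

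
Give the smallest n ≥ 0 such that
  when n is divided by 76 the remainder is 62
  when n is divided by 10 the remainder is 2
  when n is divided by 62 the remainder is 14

gcd(76, 10) = 2 and 2 | (2 − 62), so the pair is consistent; merging gives n ≡ 62 (mod 380), where 380 = lcm(76, 10).
gcd(380, 62) = 2 and 2 | (14 − 62), so the pair is consistent; merging gives n ≡ 9562 (mod 11780), where 11780 = lcm(380, 62).
The solution is unique modulo lcm(76, 10, 62) = 11780.

9562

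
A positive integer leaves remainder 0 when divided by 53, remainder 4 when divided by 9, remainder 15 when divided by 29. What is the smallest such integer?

5989

Combine the congruences pairwise.
From n ≡ 0 (mod 53) write n = 0 + 53t. Substituting into n ≡ 4 (mod 9) gives 53t ≡ 4 (mod 9), and since 8⁻¹ ≡ 8 (mod 9), t ≡ 5. Hence n ≡ 0 + 53·5 = 265 (mod 477).
From n ≡ 265 (mod 477) write n = 265 + 477t. Substituting into n ≡ 15 (mod 29) gives 477t ≡ 11 (mod 29), and since 13⁻¹ ≡ 9 (mod 29), t ≡ 12. Hence n ≡ 265 + 477·12 = 5989 (mod 13833).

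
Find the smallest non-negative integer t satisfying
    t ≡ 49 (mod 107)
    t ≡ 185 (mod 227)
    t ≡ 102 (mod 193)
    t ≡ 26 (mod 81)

Combine the congruences pairwise.
From t ≡ 49 (mod 107) write t = 49 + 107s. Substituting into t ≡ 185 (mod 227) gives 107s ≡ 136 (mod 227), and since 107⁻¹ ≡ 157 (mod 227), s ≡ 14. Hence t ≡ 49 + 107·14 = 1547 (mod 24289).
From t ≡ 1547 (mod 24289) write t = 1547 + 24289s. Substituting into t ≡ 102 (mod 193) gives 24289s ≡ 99 (mod 193), and since 164⁻¹ ≡ 173 (mod 193), s ≡ 143. Hence t ≡ 1547 + 24289·143 = 3474874 (mod 4687777).
From t ≡ 3474874 (mod 4687777) write t = 3474874 + 4687777s. Substituting into t ≡ 26 (mod 81) gives 4687777s ≡ 52 (mod 81), and since 64⁻¹ ≡ 19 (mod 81), s ≡ 16. Hence t ≡ 3474874 + 4687777·16 = 78479306 (mod 379709937).

78479306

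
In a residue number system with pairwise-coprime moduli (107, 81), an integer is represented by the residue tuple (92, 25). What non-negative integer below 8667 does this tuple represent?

From x ≡ 92 (mod 107) write x = 92 + 107t. Substituting into x ≡ 25 (mod 81) gives 107t ≡ 14 (mod 81), and since 26⁻¹ ≡ 53 (mod 81), t ≡ 13. Hence x ≡ 92 + 107·13 = 1483 (mod 8667).

1483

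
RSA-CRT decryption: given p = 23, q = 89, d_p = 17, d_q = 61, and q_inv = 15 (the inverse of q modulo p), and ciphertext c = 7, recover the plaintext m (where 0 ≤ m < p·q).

778

m₁ = c^(d_p) mod p: c ≡ 7 (mod 23), and 7^17 mod 23 = 19.
m₂ = c^(d_q) mod q: c ≡ 7 (mod 89), and 7^61 mod 89 = 66.
h = q_inv·(m₁ − m₂) mod p = 15·(19 − 66) mod 23 = 8.
m = m₂ + h·q = 66 + 8·89 = 778.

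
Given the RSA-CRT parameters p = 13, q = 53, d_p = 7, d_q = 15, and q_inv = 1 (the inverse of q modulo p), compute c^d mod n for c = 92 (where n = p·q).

209

m₁ = c^(d_p) mod p: c ≡ 1 (mod 13), and 1^7 mod 13 = 1.
m₂ = c^(d_q) mod q: c ≡ 39 (mod 53), and 39^15 mod 53 = 50.
h = q_inv·(m₁ − m₂) mod p = 1·(1 − 50) mod 13 = 3.
m = m₂ + h·q = 50 + 3·53 = 209.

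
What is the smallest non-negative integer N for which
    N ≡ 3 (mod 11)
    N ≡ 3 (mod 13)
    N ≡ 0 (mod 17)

Combine the congruences pairwise.
From N ≡ 3 (mod 11) write N = 3 + 11t. Substituting into N ≡ 3 (mod 13) gives 11t ≡ 0 (mod 13), and since 11⁻¹ ≡ 6 (mod 13), t ≡ 0. Hence N ≡ 3 + 11·0 = 3 (mod 143).
From N ≡ 3 (mod 143) write N = 3 + 143t. Substituting into N ≡ 0 (mod 17) gives 143t ≡ 14 (mod 17), and since 7⁻¹ ≡ 5 (mod 17), t ≡ 2. Hence N ≡ 3 + 143·2 = 289 (mod 2431).

289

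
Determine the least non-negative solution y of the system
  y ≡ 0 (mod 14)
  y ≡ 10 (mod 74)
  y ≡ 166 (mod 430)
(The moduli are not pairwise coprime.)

43596

Combine the congruences pairwise.
gcd(14, 74) = 2 and 2 | (10 − 0), so the pair is consistent; merging gives y ≡ 84 (mod 518), where 518 = lcm(14, 74).
gcd(518, 430) = 2 and 2 | (166 − 84), so the pair is consistent; merging gives y ≡ 43596 (mod 111370), where 111370 = lcm(518, 430).
The solution is unique modulo lcm(14, 74, 430) = 111370.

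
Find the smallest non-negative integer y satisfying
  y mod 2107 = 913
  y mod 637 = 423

gcd(2107, 637) = 49 and 49 | (423 − 913), so the pair is consistent; merging gives y ≡ 9341 (mod 27391), where 27391 = lcm(2107, 637).
The solution is unique modulo lcm(2107, 637) = 27391.

9341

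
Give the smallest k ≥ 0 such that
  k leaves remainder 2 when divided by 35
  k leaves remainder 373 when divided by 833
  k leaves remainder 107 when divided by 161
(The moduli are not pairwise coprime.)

40357

gcd(35, 833) = 7 and 7 | (373 − 2), so the pair is consistent; merging gives k ≡ 2872 (mod 4165), where 4165 = lcm(35, 833).
gcd(4165, 161) = 7 and 7 | (107 − 2872), so the pair is consistent; merging gives k ≡ 40357 (mod 95795), where 95795 = lcm(4165, 161).
The solution is unique modulo lcm(35, 833, 161) = 95795.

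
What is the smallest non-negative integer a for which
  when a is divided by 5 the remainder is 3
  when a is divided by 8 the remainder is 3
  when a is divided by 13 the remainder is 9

243

The moduli are pairwise coprime; N = 5·8·13 = 520.
N/5 = 104; 104 ≡ 4 (mod 5); 4·4 ≡ 1, so inverse 4.
N/8 = 65; 65 ≡ 1 (mod 8), inverse 1.
N/13 = 40; 40 ≡ 1 (mod 13), inverse 1.
a ≡ 3·104·4 + 3·65·1 + 9·40·1 = 1803.
1803 mod 520 = 243.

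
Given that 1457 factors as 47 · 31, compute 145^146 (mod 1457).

112

Mod 47: 145 ≡ 4; by Fermat, exponent reduces to 146 mod 46 = 8; 4^8 ≡ 18 (mod 47).
Mod 31: 145 ≡ 21; by Fermat, exponent reduces to 146 mod 30 = 26; 21^26 ≡ 19 (mod 31).
Combine by CRT: x ≡ 18 (mod 47), x ≡ 19 (mod 31) ⇒ x ≡ 112 (mod 1457).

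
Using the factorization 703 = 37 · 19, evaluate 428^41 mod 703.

Mod 37: 428 ≡ 21; by Fermat, exponent reduces to 41 mod 36 = 5; 21^5 ≡ 4 (mod 37).
Mod 19: 428 ≡ 10; by Fermat, exponent reduces to 41 mod 18 = 5; 10^5 ≡ 3 (mod 19).
Combine by CRT: x ≡ 4 (mod 37), x ≡ 3 (mod 19) ⇒ x ≡ 41 (mod 703).

41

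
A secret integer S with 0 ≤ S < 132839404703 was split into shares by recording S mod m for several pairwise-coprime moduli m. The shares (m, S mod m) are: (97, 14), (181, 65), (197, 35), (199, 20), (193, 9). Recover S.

The moduli are pairwise coprime; N = 97·181·197·199·193 = 132839404703.
N/97 = 1369478399; 1369478399 ≡ 1 (mod 97), inverse 1.
N/181 = 733919363; 733919363 ≡ 20 (mod 181); 20·172 ≡ 1, so inverse 172.
N/197 = 674311699; 674311699 ≡ 5 (mod 197); 5·79 ≡ 1, so inverse 79.
N/199 = 667534697; 667534697 ≡ 142 (mod 199); 142·192 ≡ 1, so inverse 192.
N/193 = 688287071; 688287071 ≡ 49 (mod 193); 49·130 ≡ 1, so inverse 130.
S ≡ 14·1369478399·1 + 65·733919363·172 + 35·674311699·79 + 20·667534697·192 + 9·688287071·130 = 13457492133211.
13457492133211 mod 132839404703 = 40712258208.

40712258208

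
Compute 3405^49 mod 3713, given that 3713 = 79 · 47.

Mod 79: 3405 ≡ 8; 8^49 ≡ 52 (mod 79).
Mod 47: 3405 ≡ 21; by Fermat, exponent reduces to 49 mod 46 = 3; 21^3 ≡ 2 (mod 47).
Combine by CRT: x ≡ 52 (mod 79), x ≡ 2 (mod 47) ⇒ x ≡ 1553 (mod 3713).

1553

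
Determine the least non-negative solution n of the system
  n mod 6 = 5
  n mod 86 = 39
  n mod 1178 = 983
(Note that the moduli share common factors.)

Combine the congruences pairwise.
gcd(6, 86) = 2 and 2 | (39 − 5), so the pair is consistent; merging gives n ≡ 125 (mod 258), where 258 = lcm(6, 86).
gcd(258, 1178) = 2 and 2 | (983 − 125), so the pair is consistent; merging gives n ≡ 39857 (mod 151962), where 151962 = lcm(258, 1178).
The solution is unique modulo lcm(6, 86, 1178) = 151962.

39857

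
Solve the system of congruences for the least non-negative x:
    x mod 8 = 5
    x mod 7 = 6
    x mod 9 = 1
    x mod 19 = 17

From x ≡ 5 (mod 8) write x = 5 + 8t. Substituting into x ≡ 6 (mod 7) gives 8t ≡ 1 (mod 7), and since 1⁻¹ ≡ 1 (mod 7), t ≡ 1. Hence x ≡ 5 + 8·1 = 13 (mod 56).
From x ≡ 13 (mod 56) write x = 13 + 56t. Substituting into x ≡ 1 (mod 9) gives 56t ≡ 6 (mod 9), and since 2⁻¹ ≡ 5 (mod 9), t ≡ 3. Hence x ≡ 13 + 56·3 = 181 (mod 504).
From x ≡ 181 (mod 504) write x = 181 + 504t. Substituting into x ≡ 17 (mod 19) gives 504t ≡ 7 (mod 19), and since 10⁻¹ ≡ 2 (mod 19), t ≡ 14. Hence x ≡ 181 + 504·14 = 7237 (mod 9576).

7237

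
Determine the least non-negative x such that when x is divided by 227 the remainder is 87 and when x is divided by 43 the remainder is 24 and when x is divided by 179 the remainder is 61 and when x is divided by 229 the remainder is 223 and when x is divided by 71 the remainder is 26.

The moduli are pairwise coprime; N = 227·43·179·229·71 = 28408033721.
N/227 = 125145523; 125145523 ≡ 196 (mod 227); 196·205 ≡ 1, so inverse 205.
N/43 = 660651947; 660651947 ≡ 33 (mod 43); 33·30 ≡ 1, so inverse 30.
N/179 = 158704099; 158704099 ≡ 14 (mod 179); 14·64 ≡ 1, so inverse 64.
N/229 = 124052549; 124052549 ≡ 43 (mod 229); 43·16 ≡ 1, so inverse 16.
N/71 = 400113151; 400113151 ≡ 35 (mod 71); 35·69 ≡ 1, so inverse 69.
x ≡ 87·125145523·205 + 24·660651947·30 + 61·158704099·64 + 223·124052549·16 + 26·400113151·69 = 4487643094767.
4487643094767 mod 28408033721 = 27581800570.

27581800570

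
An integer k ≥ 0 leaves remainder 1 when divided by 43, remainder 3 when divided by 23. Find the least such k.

From k ≡ 1 (mod 43) write k = 1 + 43t. Substituting into k ≡ 3 (mod 23) gives 43t ≡ 2 (mod 23), and since 20⁻¹ ≡ 15 (mod 23), t ≡ 7. Hence k ≡ 1 + 43·7 = 302 (mod 989).

302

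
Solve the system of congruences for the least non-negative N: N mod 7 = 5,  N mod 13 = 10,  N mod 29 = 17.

75

The moduli are pairwise coprime; M = 7·13·29 = 2639.
M/7 = 377; 377 ≡ 6 (mod 7); 6·6 ≡ 1, so inverse 6.
M/13 = 203; 203 ≡ 8 (mod 13); 8·5 ≡ 1, so inverse 5.
M/29 = 91; 91 ≡ 4 (mod 29); 4·22 ≡ 1, so inverse 22.
N ≡ 5·377·6 + 10·203·5 + 17·91·22 = 55494.
55494 mod 2639 = 75.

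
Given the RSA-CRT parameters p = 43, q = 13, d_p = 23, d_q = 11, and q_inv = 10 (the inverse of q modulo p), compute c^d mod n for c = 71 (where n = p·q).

76

m₁ = c^(d_p) mod p: c ≡ 28 (mod 43), and 28^23 mod 43 = 33.
m₂ = c^(d_q) mod q: c ≡ 6 (mod 13), and 6^11 mod 13 = 11.
h = q_inv·(m₁ − m₂) mod p = 10·(33 − 11) mod 43 = 5.
m = m₂ + h·q = 11 + 5·13 = 76.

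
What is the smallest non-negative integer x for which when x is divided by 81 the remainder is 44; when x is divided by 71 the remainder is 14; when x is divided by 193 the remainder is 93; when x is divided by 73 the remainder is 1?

44639063

The moduli are pairwise coprime; N = 81·71·193·73 = 81025839.
N/81 = 1000319; 1000319 ≡ 50 (mod 81); 50·47 ≡ 1, so inverse 47.
N/71 = 1141209; 1141209 ≡ 26 (mod 71); 26·41 ≡ 1, so inverse 41.
N/193 = 419823; 419823 ≡ 48 (mod 193); 48·189 ≡ 1, so inverse 189.
N/73 = 1109943; 1109943 ≡ 51 (mod 73); 51·63 ≡ 1, so inverse 63.
x ≡ 44·1000319·47 + 14·1141209·41 + 93·419823·189 + 1·1109943·63 = 10172868938.
10172868938 mod 81025839 = 44639063.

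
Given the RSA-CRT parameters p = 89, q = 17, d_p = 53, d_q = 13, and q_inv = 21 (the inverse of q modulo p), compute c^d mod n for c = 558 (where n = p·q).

m₁ = c^(d_p) mod p: c ≡ 24 (mod 89), and 24^53 mod 89 = 86.
m₂ = c^(d_q) mod q: c ≡ 14 (mod 17), and 14^13 mod 17 = 5.
h = q_inv·(m₁ − m₂) mod p = 21·(86 − 5) mod 89 = 10.
m = m₂ + h·q = 5 + 10·17 = 175.

175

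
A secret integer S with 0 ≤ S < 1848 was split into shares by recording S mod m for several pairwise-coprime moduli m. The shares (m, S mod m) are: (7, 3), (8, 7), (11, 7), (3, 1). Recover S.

535

The moduli are pairwise coprime; N = 7·8·11·3 = 1848.
N/7 = 264; 264 ≡ 5 (mod 7); 5·3 ≡ 1, so inverse 3.
N/8 = 231; 231 ≡ 7 (mod 8); 7·7 ≡ 1, so inverse 7.
N/11 = 168; 168 ≡ 3 (mod 11); 3·4 ≡ 1, so inverse 4.
N/3 = 616; 616 ≡ 1 (mod 3), inverse 1.
S ≡ 3·264·3 + 7·231·7 + 7·168·4 + 1·616·1 = 19015.
19015 mod 1848 = 535.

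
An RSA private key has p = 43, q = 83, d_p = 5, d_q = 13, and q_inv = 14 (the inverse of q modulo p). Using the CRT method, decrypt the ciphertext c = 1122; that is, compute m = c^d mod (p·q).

m₁ = c^(d_p) mod p: c ≡ 4 (mod 43), and 4^5 mod 43 = 35.
m₂ = c^(d_q) mod q: c ≡ 43 (mod 83), and 43^13 mod 83 = 74.
h = q_inv·(m₁ − m₂) mod p = 14·(35 − 74) mod 43 = 13.
m = m₂ + h·q = 74 + 13·83 = 1153.

1153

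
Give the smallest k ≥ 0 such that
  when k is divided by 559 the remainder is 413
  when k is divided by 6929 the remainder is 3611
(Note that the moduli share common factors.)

gcd(559, 6929) = 13 and 13 | (3611 − 413), so the pair is consistent; merging gives k ≡ 183765 (mod 297947), where 297947 = lcm(559, 6929).
The solution is unique modulo lcm(559, 6929) = 297947.

183765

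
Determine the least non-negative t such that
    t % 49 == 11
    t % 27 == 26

1187

Combine the congruences pairwise.
From t ≡ 11 (mod 49) write t = 11 + 49s. Substituting into t ≡ 26 (mod 27) gives 49s ≡ 15 (mod 27), and since 22⁻¹ ≡ 16 (mod 27), s ≡ 24. Hence t ≡ 11 + 49·24 = 1187 (mod 1323).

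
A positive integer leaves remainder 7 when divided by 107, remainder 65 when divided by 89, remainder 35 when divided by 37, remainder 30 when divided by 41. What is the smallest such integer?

The moduli are pairwise coprime; N = 107·89·37·41 = 14446391.
N/107 = 135013; 135013 ≡ 86 (mod 107); 86·56 ≡ 1, so inverse 56.
N/89 = 162319; 162319 ≡ 72 (mod 89); 72·68 ≡ 1, so inverse 68.
N/37 = 390443; 390443 ≡ 19 (mod 37); 19·2 ≡ 1, so inverse 2.
N/41 = 352351; 352351 ≡ 38 (mod 41); 38·27 ≡ 1, so inverse 27.
m ≡ 7·135013·56 + 65·162319·68 + 35·390443·2 + 30·352351·27 = 1083110396.
1083110396 mod 14446391 = 14077462.

14077462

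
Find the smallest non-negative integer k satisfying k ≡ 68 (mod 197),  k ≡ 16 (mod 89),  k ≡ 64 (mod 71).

143484

From k ≡ 68 (mod 197) write k = 68 + 197t. Substituting into k ≡ 16 (mod 89) gives 197t ≡ 37 (mod 89), and since 19⁻¹ ≡ 75 (mod 89), t ≡ 16. Hence k ≡ 68 + 197·16 = 3220 (mod 17533).
From k ≡ 3220 (mod 17533) write k = 3220 + 17533t. Substituting into k ≡ 64 (mod 71) gives 17533t ≡ 39 (mod 71), and since 67⁻¹ ≡ 53 (mod 71), t ≡ 8. Hence k ≡ 3220 + 17533·8 = 143484 (mod 1244843).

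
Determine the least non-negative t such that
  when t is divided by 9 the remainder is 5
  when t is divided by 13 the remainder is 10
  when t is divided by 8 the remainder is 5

The moduli are pairwise coprime; N = 9·13·8 = 936.
N/9 = 104; 104 ≡ 5 (mod 9); 5·2 ≡ 1, so inverse 2.
N/13 = 72; 72 ≡ 7 (mod 13); 7·2 ≡ 1, so inverse 2.
N/8 = 117; 117 ≡ 5 (mod 8); 5·5 ≡ 1, so inverse 5.
t ≡ 5·104·2 + 10·72·2 + 5·117·5 = 5405.
5405 mod 936 = 725.

725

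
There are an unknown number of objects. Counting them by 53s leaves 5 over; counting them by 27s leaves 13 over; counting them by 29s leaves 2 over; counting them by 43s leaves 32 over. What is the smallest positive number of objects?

478966

From N ≡ 5 (mod 53) write N = 5 + 53t. Substituting into N ≡ 13 (mod 27) gives 53t ≡ 8 (mod 27), and since 26⁻¹ ≡ 26 (mod 27), t ≡ 19. Hence N ≡ 5 + 53·19 = 1012 (mod 1431).
From N ≡ 1012 (mod 1431) write N = 1012 + 1431t. Substituting into N ≡ 2 (mod 29) gives 1431t ≡ 5 (mod 29), and since 10⁻¹ ≡ 3 (mod 29), t ≡ 15. Hence N ≡ 1012 + 1431·15 = 22477 (mod 41499).
From N ≡ 22477 (mod 41499) write N = 22477 + 41499t. Substituting into N ≡ 32 (mod 43) gives 41499t ≡ 1 (mod 43), and since 4⁻¹ ≡ 11 (mod 43), t ≡ 11. Hence N ≡ 22477 + 41499·11 = 478966 (mod 1784457).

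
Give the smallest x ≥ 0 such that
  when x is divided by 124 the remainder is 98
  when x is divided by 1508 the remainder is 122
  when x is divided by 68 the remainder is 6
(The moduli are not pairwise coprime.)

147906

gcd(124, 1508) = 4 and 4 | (122 − 98), so the pair is consistent; merging gives x ≡ 7662 (mod 46748), where 46748 = lcm(124, 1508).
gcd(46748, 68) = 4 and 4 | (6 − 7662), so the pair is consistent; merging gives x ≡ 147906 (mod 794716), where 794716 = lcm(46748, 68).
The solution is unique modulo lcm(124, 1508, 68) = 794716.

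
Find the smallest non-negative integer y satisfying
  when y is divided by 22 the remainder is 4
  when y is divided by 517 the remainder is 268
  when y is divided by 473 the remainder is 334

gcd(22, 517) = 11 and 11 | (268 − 4), so the pair is consistent; merging gives y ≡ 268 (mod 1034), where 1034 = lcm(22, 517).
gcd(1034, 473) = 11 and 11 | (334 − 268), so the pair is consistent; merging gives y ≡ 34390 (mod 44462), where 44462 = lcm(1034, 473).
The solution is unique modulo lcm(22, 517, 473) = 44462.

34390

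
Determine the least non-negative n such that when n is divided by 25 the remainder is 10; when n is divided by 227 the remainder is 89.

From n ≡ 10 (mod 25) write n = 10 + 25t. Substituting into n ≡ 89 (mod 227) gives 25t ≡ 79 (mod 227), and since 25⁻¹ ≡ 109 (mod 227), t ≡ 212. Hence n ≡ 10 + 25·212 = 5310 (mod 5675).

5310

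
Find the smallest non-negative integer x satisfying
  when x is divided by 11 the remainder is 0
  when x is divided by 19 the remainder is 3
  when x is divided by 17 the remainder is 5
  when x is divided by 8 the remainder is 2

14234

Combine the congruences pairwise.
From x ≡ 0 (mod 11) write x = 0 + 11t. Substituting into x ≡ 3 (mod 19) gives 11t ≡ 3 (mod 19), and since 11⁻¹ ≡ 7 (mod 19), t ≡ 2. Hence x ≡ 0 + 11·2 = 22 (mod 209).
From x ≡ 22 (mod 209) write x = 22 + 209t. Substituting into x ≡ 5 (mod 17) gives 209t ≡ 0 (mod 17), and since 5⁻¹ ≡ 7 (mod 17), t ≡ 0. Hence x ≡ 22 + 209·0 = 22 (mod 3553).
From x ≡ 22 (mod 3553) write x = 22 + 3553t. Substituting into x ≡ 2 (mod 8) gives 3553t ≡ 4 (mod 8), and since 1⁻¹ ≡ 1 (mod 8), t ≡ 4. Hence x ≡ 22 + 3553·4 = 14234 (mod 28424).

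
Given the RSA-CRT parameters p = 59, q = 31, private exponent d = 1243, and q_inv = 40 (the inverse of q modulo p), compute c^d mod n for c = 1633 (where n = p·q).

d_p = d mod (p−1) = 1243 mod 58 = 25; d_q = d mod (q−1) = 13.
m₁ = c^(d_p) mod p: c ≡ 40 (mod 59), and 40^25 mod 59 = 6.
m₂ = c^(d_q) mod q: c ≡ 21 (mod 31), and 21^13 mod 31 = 22.
h = q_inv·(m₁ − m₂) mod p = 40·(6 − 22) mod 59 = 9.
m = m₂ + h·q = 22 + 9·31 = 301.

301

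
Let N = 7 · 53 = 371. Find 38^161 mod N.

Mod 7: 38 ≡ 3; by Fermat, exponent reduces to 161 mod 6 = 5; 3^5 ≡ 5 (mod 7).
Mod 53: 38 ≡ 38; by Fermat, exponent reduces to 161 mod 52 = 5; 38^5 ≡ 9 (mod 53).
Combine by CRT: x ≡ 5 (mod 7), x ≡ 9 (mod 53) ⇒ x ≡ 327 (mod 371).

327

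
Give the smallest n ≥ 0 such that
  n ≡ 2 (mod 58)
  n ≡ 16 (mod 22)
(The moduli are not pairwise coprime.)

60

gcd(58, 22) = 2 and 2 | (16 − 2), so the pair is consistent; merging gives n ≡ 60 (mod 638), where 638 = lcm(58, 22).
The solution is unique modulo lcm(58, 22) = 638.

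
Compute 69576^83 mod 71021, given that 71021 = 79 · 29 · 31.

54613

Mod 79: 69576 ≡ 56; by Fermat, exponent reduces to 83 mod 78 = 5; 56^5 ≡ 24 (mod 79).
Mod 29: 69576 ≡ 5; by Fermat, exponent reduces to 83 mod 28 = 27; 5^27 ≡ 6 (mod 29).
Mod 31: 69576 ≡ 12; by Fermat, exponent reduces to 83 mod 30 = 23; 12^23 ≡ 22 (mod 31).
Combine by CRT: x ≡ 24 (mod 79), x ≡ 6 (mod 29), x ≡ 22 (mod 31) ⇒ x ≡ 54613 (mod 71021).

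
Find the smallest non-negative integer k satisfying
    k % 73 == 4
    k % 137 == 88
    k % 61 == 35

238057

The moduli are pairwise coprime; N = 73·137·61 = 610061.
N/73 = 8357; 8357 ≡ 35 (mod 73); 35·48 ≡ 1, so inverse 48.
N/137 = 4453; 4453 ≡ 69 (mod 137); 69·2 ≡ 1, so inverse 2.
N/61 = 10001; 10001 ≡ 58 (mod 61); 58·20 ≡ 1, so inverse 20.
k ≡ 4·8357·48 + 88·4453·2 + 35·10001·20 = 9388972.
9388972 mod 610061 = 238057.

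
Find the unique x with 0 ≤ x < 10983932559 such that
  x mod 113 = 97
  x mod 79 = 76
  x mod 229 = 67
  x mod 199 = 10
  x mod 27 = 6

From x ≡ 97 (mod 113) write x = 97 + 113t. Substituting into x ≡ 76 (mod 79) gives 113t ≡ 58 (mod 79), and since 34⁻¹ ≡ 7 (mod 79), t ≡ 11. Hence x ≡ 97 + 113·11 = 1340 (mod 8927).
From x ≡ 1340 (mod 8927) write x = 1340 + 8927t. Substituting into x ≡ 67 (mod 229) gives 8927t ≡ 101 (mod 229), and since 225⁻¹ ≡ 57 (mod 229), t ≡ 32. Hence x ≡ 1340 + 8927·32 = 287004 (mod 2044283).
From x ≡ 287004 (mod 2044283) write x = 287004 + 2044283t. Substituting into x ≡ 10 (mod 199) gives 2044283t ≡ 163 (mod 199), and since 155⁻¹ ≡ 104 (mod 199), t ≡ 37. Hence x ≡ 287004 + 2044283·37 = 75925475 (mod 406812317).
From x ≡ 75925475 (mod 406812317) write x = 75925475 + 406812317t. Substituting into x ≡ 6 (mod 27) gives 406812317t ≡ 16 (mod 27), and since 23⁻¹ ≡ 20 (mod 27), t ≡ 23. Hence x ≡ 75925475 + 406812317·23 = 9432608766 (mod 10983932559).

9432608766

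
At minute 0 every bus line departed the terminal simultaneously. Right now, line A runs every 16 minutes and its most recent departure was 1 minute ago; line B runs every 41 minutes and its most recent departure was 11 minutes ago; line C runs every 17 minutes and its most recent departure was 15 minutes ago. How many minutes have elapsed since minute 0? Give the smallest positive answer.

The moduli are pairwise coprime; N = 16·41·17 = 11152.
N/16 = 697; 697 ≡ 9 (mod 16); 9·9 ≡ 1, so inverse 9.
N/41 = 272; 272 ≡ 26 (mod 41); 26·30 ≡ 1, so inverse 30.
N/17 = 656; 656 ≡ 10 (mod 17); 10·12 ≡ 1, so inverse 12.
t ≡ 1·697·9 + 11·272·30 + 15·656·12 = 214113.
214113 mod 11152 = 2225.

2225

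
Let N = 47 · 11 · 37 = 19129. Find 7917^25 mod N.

Mod 47: 7917 ≡ 21; 21^25 ≡ 18 (mod 47).
Mod 11: 7917 ≡ 8; by Fermat, exponent reduces to 25 mod 10 = 5; 8^5 ≡ 10 (mod 11).
Mod 37: 7917 ≡ 36; 36^25 ≡ 36 (mod 37).
Combine by CRT: x ≡ 18 (mod 47), x ≡ 10 (mod 11), x ≡ 36 (mod 37) ⇒ x ≡ 15058 (mod 19129).

15058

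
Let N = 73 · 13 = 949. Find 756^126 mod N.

246

Mod 73: 756 ≡ 26; by Fermat, exponent reduces to 126 mod 72 = 54; 26^54 ≡ 27 (mod 73).
Mod 13: 756 ≡ 2; by Fermat, exponent reduces to 126 mod 12 = 6; 2^6 ≡ 12 (mod 13).
Combine by CRT: x ≡ 27 (mod 73), x ≡ 12 (mod 13) ⇒ x ≡ 246 (mod 949).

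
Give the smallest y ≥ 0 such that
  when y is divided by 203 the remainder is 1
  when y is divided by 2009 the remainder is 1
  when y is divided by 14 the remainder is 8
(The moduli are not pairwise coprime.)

58262

gcd(203, 2009) = 7 and 7 | (1 − 1), so the pair is consistent; merging gives y ≡ 1 (mod 58261), where 58261 = lcm(203, 2009).
gcd(58261, 14) = 7 and 7 | (8 − 1), so the pair is consistent; merging gives y ≡ 58262 (mod 116522), where 116522 = lcm(58261, 14).
The solution is unique modulo lcm(203, 2009, 14) = 116522.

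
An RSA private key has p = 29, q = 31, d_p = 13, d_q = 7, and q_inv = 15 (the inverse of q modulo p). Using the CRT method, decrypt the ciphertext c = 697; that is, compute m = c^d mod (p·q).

m₁ = c^(d_p) mod p: c ≡ 1 (mod 29), and 1^13 mod 29 = 1.
m₂ = c^(d_q) mod q: c ≡ 15 (mod 31), and 15^7 mod 31 = 23.
h = q_inv·(m₁ − m₂) mod p = 15·(1 − 23) mod 29 = 18.
m = m₂ + h·q = 23 + 18·31 = 581.

581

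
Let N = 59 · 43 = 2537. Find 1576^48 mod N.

Mod 59: 1576 ≡ 42; 42^48 ≡ 5 (mod 59).
Mod 43: 1576 ≡ 28; by Fermat, exponent reduces to 48 mod 42 = 6; 28^6 ≡ 11 (mod 43).
Combine by CRT: x ≡ 5 (mod 59), x ≡ 11 (mod 43) ⇒ x ≡ 2247 (mod 2537).

2247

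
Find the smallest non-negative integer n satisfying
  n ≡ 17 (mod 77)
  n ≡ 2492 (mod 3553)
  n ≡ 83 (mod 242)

247649

Combine the congruences pairwise.
gcd(77, 3553) = 11 and 11 | (2492 − 17), so the pair is consistent; merging gives n ≡ 23810 (mod 24871), where 24871 = lcm(77, 3553).
gcd(24871, 242) = 11 and 11 | (83 − 23810), so the pair is consistent; merging gives n ≡ 247649 (mod 547162), where 547162 = lcm(24871, 242).
The solution is unique modulo lcm(77, 3553, 242) = 547162.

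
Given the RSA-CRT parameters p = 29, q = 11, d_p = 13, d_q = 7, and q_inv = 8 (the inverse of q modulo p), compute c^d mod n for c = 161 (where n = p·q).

281

m₁ = c^(d_p) mod p: c ≡ 16 (mod 29), and 16^13 mod 29 = 20.
m₂ = c^(d_q) mod q: c ≡ 7 (mod 11), and 7^7 mod 11 = 6.
h = q_inv·(m₁ − m₂) mod p = 8·(20 − 6) mod 29 = 25.
m = m₂ + h·q = 6 + 25·11 = 281.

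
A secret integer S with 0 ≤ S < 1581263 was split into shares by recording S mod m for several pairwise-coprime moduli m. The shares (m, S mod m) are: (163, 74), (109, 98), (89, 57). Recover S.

From S ≡ 74 (mod 163) write S = 74 + 163t. Substituting into S ≡ 98 (mod 109) gives 163t ≡ 24 (mod 109), and since 54⁻¹ ≡ 107 (mod 109), t ≡ 61. Hence S ≡ 74 + 163·61 = 10017 (mod 17767).
From S ≡ 10017 (mod 17767) write S = 10017 + 17767t. Substituting into S ≡ 57 (mod 89) gives 17767t ≡ 8 (mod 89), and since 56⁻¹ ≡ 62 (mod 89), t ≡ 51. Hence S ≡ 10017 + 17767·51 = 916134 (mod 1581263).

916134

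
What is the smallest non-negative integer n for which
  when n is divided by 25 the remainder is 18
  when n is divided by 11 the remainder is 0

143

From n ≡ 18 (mod 25) write n = 18 + 25t. Substituting into n ≡ 0 (mod 11) gives 25t ≡ 4 (mod 11), and since 3⁻¹ ≡ 4 (mod 11), t ≡ 5. Hence n ≡ 18 + 25·5 = 143 (mod 275).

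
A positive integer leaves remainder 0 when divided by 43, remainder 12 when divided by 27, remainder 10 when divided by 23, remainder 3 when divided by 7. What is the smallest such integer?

The moduli are pairwise coprime; N = 43·27·23·7 = 186921.
N/43 = 4347; 4347 ≡ 4 (mod 43); 4·11 ≡ 1, so inverse 11.
N/27 = 6923; 6923 ≡ 11 (mod 27); 11·5 ≡ 1, so inverse 5.
N/23 = 8127; 8127 ≡ 8 (mod 23); 8·3 ≡ 1, so inverse 3.
N/7 = 26703; 26703 ≡ 5 (mod 7); 5·3 ≡ 1, so inverse 3.
m ≡ 0·4347·11 + 12·6923·5 + 10·8127·3 + 3·26703·3 = 899517.
899517 mod 186921 = 151833.

151833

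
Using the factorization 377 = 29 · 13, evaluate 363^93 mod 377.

142

Mod 29: 363 ≡ 15; by Fermat, exponent reduces to 93 mod 28 = 9; 15^9 ≡ 26 (mod 29).
Mod 13: 363 ≡ 12; by Fermat, exponent reduces to 93 mod 12 = 9; 12^9 ≡ 12 (mod 13).
Combine by CRT: x ≡ 26 (mod 29), x ≡ 12 (mod 13) ⇒ x ≡ 142 (mod 377).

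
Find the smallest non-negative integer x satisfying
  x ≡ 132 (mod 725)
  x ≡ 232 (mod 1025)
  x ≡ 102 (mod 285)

1535682

Combine the congruences pairwise.
gcd(725, 1025) = 25 and 25 | (232 − 132), so the pair is consistent; merging gives x ≡ 19707 (mod 29725), where 29725 = lcm(725, 1025).
gcd(29725, 285) = 5 and 5 | (102 − 19707), so the pair is consistent; merging gives x ≡ 1535682 (mod 1694325), where 1694325 = lcm(29725, 285).
The solution is unique modulo lcm(725, 1025, 285) = 1694325.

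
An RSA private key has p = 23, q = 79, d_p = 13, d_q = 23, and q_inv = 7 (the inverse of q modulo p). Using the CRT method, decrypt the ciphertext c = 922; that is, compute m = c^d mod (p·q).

142

m₁ = c^(d_p) mod p: c ≡ 2 (mod 23), and 2^13 mod 23 = 4.
m₂ = c^(d_q) mod q: c ≡ 53 (mod 79), and 53^23 mod 79 = 63.
h = q_inv·(m₁ − m₂) mod p = 7·(4 − 63) mod 23 = 1.
m = m₂ + h·q = 63 + 1·79 = 142.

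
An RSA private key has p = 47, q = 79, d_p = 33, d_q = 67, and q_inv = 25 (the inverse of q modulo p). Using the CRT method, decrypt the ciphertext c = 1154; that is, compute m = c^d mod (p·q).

2840

m₁ = c^(d_p) mod p: c ≡ 26 (mod 47), and 26^33 mod 47 = 20.
m₂ = c^(d_q) mod q: c ≡ 48 (mod 79), and 48^67 mod 79 = 75.
h = q_inv·(m₁ − m₂) mod p = 25·(20 − 75) mod 47 = 35.
m = m₂ + h·q = 75 + 35·79 = 2840.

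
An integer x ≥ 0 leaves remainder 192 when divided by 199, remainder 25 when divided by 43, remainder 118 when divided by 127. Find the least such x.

From x ≡ 192 (mod 199) write x = 192 + 199t. Substituting into x ≡ 25 (mod 43) gives 199t ≡ 5 (mod 43), and since 27⁻¹ ≡ 8 (mod 43), t ≡ 40. Hence x ≡ 192 + 199·40 = 8152 (mod 8557).
From x ≡ 8152 (mod 8557) write x = 8152 + 8557t. Substituting into x ≡ 118 (mod 127) gives 8557t ≡ 94 (mod 127), and since 48⁻¹ ≡ 45 (mod 127), t ≡ 39. Hence x ≡ 8152 + 8557·39 = 341875 (mod 1086739).

341875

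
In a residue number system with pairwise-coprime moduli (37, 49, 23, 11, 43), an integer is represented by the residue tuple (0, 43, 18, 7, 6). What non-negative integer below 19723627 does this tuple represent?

19041051

From x ≡ 0 (mod 37) write x = 0 + 37t. Substituting into x ≡ 43 (mod 49) gives 37t ≡ 43 (mod 49), and since 37⁻¹ ≡ 4 (mod 49), t ≡ 25. Hence x ≡ 0 + 37·25 = 925 (mod 1813).
From x ≡ 925 (mod 1813) write x = 925 + 1813t. Substituting into x ≡ 18 (mod 23) gives 1813t ≡ 13 (mod 23), and since 19⁻¹ ≡ 17 (mod 23), t ≡ 14. Hence x ≡ 925 + 1813·14 = 26307 (mod 41699).
From x ≡ 26307 (mod 41699) write x = 26307 + 41699t. Substituting into x ≡ 7 (mod 11) gives 41699t ≡ 1 (mod 11), and since 9⁻¹ ≡ 5 (mod 11), t ≡ 5. Hence x ≡ 26307 + 41699·5 = 234802 (mod 458689).
From x ≡ 234802 (mod 458689) write x = 234802 + 458689t. Substituting into x ≡ 6 (mod 43) gives 458689t ≡ 27 (mod 43), and since 8⁻¹ ≡ 27 (mod 43), t ≡ 41. Hence x ≡ 234802 + 458689·41 = 19041051 (mod 19723627).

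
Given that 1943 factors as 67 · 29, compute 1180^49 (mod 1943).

610

Mod 67: 1180 ≡ 41; 41^49 ≡ 7 (mod 67).
Mod 29: 1180 ≡ 20; by Fermat, exponent reduces to 49 mod 28 = 21; 20^21 ≡ 1 (mod 29).
Combine by CRT: x ≡ 7 (mod 67), x ≡ 1 (mod 29) ⇒ x ≡ 610 (mod 1943).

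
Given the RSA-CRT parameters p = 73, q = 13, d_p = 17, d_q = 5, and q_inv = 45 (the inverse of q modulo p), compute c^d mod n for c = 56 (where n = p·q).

153

m₁ = c^(d_p) mod p: c ≡ 56 (mod 73), and 56^17 mod 73 = 7.
m₂ = c^(d_q) mod q: c ≡ 4 (mod 13), and 4^5 mod 13 = 10.
h = q_inv·(m₁ − m₂) mod p = 45·(7 − 10) mod 73 = 11.
m = m₂ + h·q = 10 + 11·13 = 153.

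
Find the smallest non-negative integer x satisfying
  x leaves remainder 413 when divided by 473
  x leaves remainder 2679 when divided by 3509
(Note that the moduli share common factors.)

79877

Combine the congruences pairwise.
gcd(473, 3509) = 11 and 11 | (2679 − 413), so the pair is consistent; merging gives x ≡ 79877 (mod 150887), where 150887 = lcm(473, 3509).
The solution is unique modulo lcm(473, 3509) = 150887.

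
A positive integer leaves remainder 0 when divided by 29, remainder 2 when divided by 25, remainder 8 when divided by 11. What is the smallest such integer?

The moduli are pairwise coprime; M = 29·25·11 = 7975.
M/29 = 275; 275 ≡ 14 (mod 29); 14·27 ≡ 1, so inverse 27.
M/25 = 319; 319 ≡ 19 (mod 25); 19·4 ≡ 1, so inverse 4.
M/11 = 725; 725 ≡ 10 (mod 11); 10·10 ≡ 1, so inverse 10.
N ≡ 0·275·27 + 2·319·4 + 8·725·10 = 60552.
60552 mod 7975 = 4727.

4727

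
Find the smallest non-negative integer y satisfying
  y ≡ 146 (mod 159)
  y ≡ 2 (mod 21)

gcd(159, 21) = 3 and 3 | (2 − 146), so the pair is consistent; merging gives y ≡ 464 (mod 1113), where 1113 = lcm(159, 21).
The solution is unique modulo lcm(159, 21) = 1113.

464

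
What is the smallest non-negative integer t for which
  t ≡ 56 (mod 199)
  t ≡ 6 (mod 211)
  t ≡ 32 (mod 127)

3394996

From t ≡ 56 (mod 199) write t = 56 + 199s. Substituting into t ≡ 6 (mod 211) gives 199s ≡ 161 (mod 211), and since 199⁻¹ ≡ 123 (mod 211), s ≡ 180. Hence t ≡ 56 + 199·180 = 35876 (mod 41989).
From t ≡ 35876 (mod 41989) write t = 35876 + 41989s. Substituting into t ≡ 32 (mod 127) gives 41989s ≡ 97 (mod 127), and since 79⁻¹ ≡ 82 (mod 127), s ≡ 80. Hence t ≡ 35876 + 41989·80 = 3394996 (mod 5332603).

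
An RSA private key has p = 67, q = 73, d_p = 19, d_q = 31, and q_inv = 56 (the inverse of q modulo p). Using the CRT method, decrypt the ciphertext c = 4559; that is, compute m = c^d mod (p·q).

1814

m₁ = c^(d_p) mod p: c ≡ 3 (mod 67), and 3^19 mod 67 = 5.
m₂ = c^(d_q) mod q: c ≡ 33 (mod 73), and 33^31 mod 73 = 62.
h = q_inv·(m₁ − m₂) mod p = 56·(5 − 62) mod 67 = 24.
m = m₂ + h·q = 62 + 24·73 = 1814.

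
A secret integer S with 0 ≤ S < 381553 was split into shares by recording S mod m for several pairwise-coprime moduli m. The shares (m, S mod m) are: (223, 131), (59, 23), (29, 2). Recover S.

296498

Combine the congruences pairwise.
From S ≡ 131 (mod 223) write S = 131 + 223t. Substituting into S ≡ 23 (mod 59) gives 223t ≡ 10 (mod 59), and since 46⁻¹ ≡ 9 (mod 59), t ≡ 31. Hence S ≡ 131 + 223·31 = 7044 (mod 13157).
From S ≡ 7044 (mod 13157) write S = 7044 + 13157t. Substituting into S ≡ 2 (mod 29) gives 13157t ≡ 5 (mod 29), and since 20⁻¹ ≡ 16 (mod 29), t ≡ 22. Hence S ≡ 7044 + 13157·22 = 296498 (mod 381553).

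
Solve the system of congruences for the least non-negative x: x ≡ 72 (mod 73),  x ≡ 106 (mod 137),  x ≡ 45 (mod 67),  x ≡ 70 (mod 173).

74350280

The moduli are pairwise coprime; N = 73·137·67·173 = 115921591.
N/73 = 1587967; 1587967 ≡ 71 (mod 73); 71·36 ≡ 1, so inverse 36.
N/137 = 846143; 846143 ≡ 31 (mod 137); 31·84 ≡ 1, so inverse 84.
N/67 = 1730173; 1730173 ≡ 32 (mod 67); 32·44 ≡ 1, so inverse 44.
N/173 = 670067; 670067 ≡ 38 (mod 173); 38·41 ≡ 1, so inverse 41.
x ≡ 72·1587967·36 + 106·846143·84 + 45·1730173·44 + 70·670067·41 = 16998902566.
16998902566 mod 115921591 = 74350280.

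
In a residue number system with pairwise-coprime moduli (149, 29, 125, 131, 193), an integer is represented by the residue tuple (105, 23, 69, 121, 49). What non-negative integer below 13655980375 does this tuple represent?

288417319

From x ≡ 105 (mod 149) write x = 105 + 149t. Substituting into x ≡ 23 (mod 29) gives 149t ≡ 5 (mod 29), and since 4⁻¹ ≡ 22 (mod 29), t ≡ 23. Hence x ≡ 105 + 149·23 = 3532 (mod 4321).
From x ≡ 3532 (mod 4321) write x = 3532 + 4321t. Substituting into x ≡ 69 (mod 125) gives 4321t ≡ 37 (mod 125), and since 71⁻¹ ≡ 81 (mod 125), t ≡ 122. Hence x ≡ 3532 + 4321·122 = 530694 (mod 540125).
From x ≡ 530694 (mod 540125) write x = 530694 + 540125t. Substituting into x ≡ 121 (mod 131) gives 540125t ≡ 108 (mod 131), and since 12⁻¹ ≡ 11 (mod 131), t ≡ 9. Hence x ≡ 530694 + 540125·9 = 5391819 (mod 70756375).
From x ≡ 5391819 (mod 70756375) write x = 5391819 + 70756375t. Substituting into x ≡ 49 (mod 193) gives 70756375t ≡ 71 (mod 193), and since 66⁻¹ ≡ 155 (mod 193), t ≡ 4. Hence x ≡ 5391819 + 70756375·4 = 288417319 (mod 13655980375).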